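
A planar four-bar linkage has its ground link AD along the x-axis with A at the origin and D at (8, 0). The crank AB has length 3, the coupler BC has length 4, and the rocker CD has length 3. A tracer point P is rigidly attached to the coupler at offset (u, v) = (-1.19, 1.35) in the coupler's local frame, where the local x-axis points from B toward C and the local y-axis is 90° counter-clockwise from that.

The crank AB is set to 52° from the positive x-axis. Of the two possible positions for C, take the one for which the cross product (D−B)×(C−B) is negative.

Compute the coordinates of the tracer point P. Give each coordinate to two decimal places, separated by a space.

A=(0,0), D=(8.00,0)
B = A + 3.00·(cos52°, sin52°) = (1.8470, 2.3640)
|BD| = 6.5915
circle(B,4.00) ∩ circle(D,3.00): a=3.8267, h=1.1645
  candidates: C₊=(5.8368,2.0786) cross=7.676; C₋=(5.0015,-0.0954) cross=-7.676
  mode - wants cross < 0 → take C=(5.0015,-0.0954) (cross=-7.676)
ex = (C−B)/|BC| = (0.7886,-0.6149); ey = (0.6149,0.7886)
P = B + -1.19·ex + 1.35·ey = (1.7386,4.1604)

1.74 4.16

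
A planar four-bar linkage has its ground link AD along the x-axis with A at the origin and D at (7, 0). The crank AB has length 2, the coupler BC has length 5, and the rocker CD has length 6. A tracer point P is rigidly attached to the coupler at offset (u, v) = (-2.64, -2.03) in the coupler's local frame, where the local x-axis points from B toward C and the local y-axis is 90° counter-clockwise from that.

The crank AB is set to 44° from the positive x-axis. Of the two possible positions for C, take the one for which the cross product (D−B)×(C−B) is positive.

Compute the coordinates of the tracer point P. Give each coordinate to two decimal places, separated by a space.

A=(0,0), D=(7.00,0)
B = A + 2.00·(cos44°, sin44°) = (1.4387, 1.3893)
|BD| = 5.7322
circle(B,5.00) ∩ circle(D,6.00): a=1.9066, h=4.6222
  candidates: C₊=(4.4087,5.4116) cross=26.496; C₋=(2.1682,-3.5572) cross=-26.496
  mode + wants cross > 0 → take C=(4.4087,5.4116) (cross=26.496)
ex = (C−B)/|BC| = (0.5940,0.8045); ey = (-0.8045,0.5940)
P = B + -2.64·ex + -2.03·ey = (1.5035,-1.9403)

1.50 -1.94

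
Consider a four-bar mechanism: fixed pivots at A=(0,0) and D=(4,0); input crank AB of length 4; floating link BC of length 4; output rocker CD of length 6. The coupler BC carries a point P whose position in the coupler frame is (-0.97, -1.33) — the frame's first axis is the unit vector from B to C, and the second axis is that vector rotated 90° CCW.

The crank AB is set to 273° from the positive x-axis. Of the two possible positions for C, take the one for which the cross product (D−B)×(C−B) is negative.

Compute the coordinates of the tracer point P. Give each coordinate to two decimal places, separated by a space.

-1.30 -4.66

A=(0,0), D=(4.00,0)
B = A + 4.00·(cos273°, sin273°) = (0.2093, -3.9945)
|BD| = 5.5068
circle(B,4.00) ∩ circle(D,6.00): a=0.9375, h=3.8886
  candidates: C₊=(-1.9660,-0.6378) cross=21.414; C₋=(3.6754,-5.9912) cross=-21.414
  mode - wants cross < 0 → take C=(3.6754,-5.9912) (cross=-21.414)
ex = (C−B)/|BC| = (0.8665,-0.4992); ey = (0.4992,0.8665)
P = B + -0.97·ex + -1.33·ey = (-1.2951,-4.6628)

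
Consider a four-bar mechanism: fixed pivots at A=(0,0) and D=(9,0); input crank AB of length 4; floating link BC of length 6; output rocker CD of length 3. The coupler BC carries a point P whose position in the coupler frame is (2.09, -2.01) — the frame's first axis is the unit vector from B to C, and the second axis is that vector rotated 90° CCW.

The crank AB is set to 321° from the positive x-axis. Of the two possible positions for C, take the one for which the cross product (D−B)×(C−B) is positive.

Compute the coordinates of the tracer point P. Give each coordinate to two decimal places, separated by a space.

5.99 -2.16

A=(0,0), D=(9.00,0)
B = A + 4.00·(cos321°, sin321°) = (3.1086, -2.5173)
|BD| = 6.4067
circle(B,6.00) ∩ circle(D,3.00): a=5.3105, h=2.7926
  candidates: C₊=(6.8948,2.1373) cross=17.891; C₋=(9.0892,-2.9987) cross=-17.891
  mode + wants cross > 0 → take C=(6.8948,2.1373) (cross=17.891)
ex = (C−B)/|BC| = (0.6310,0.7758); ey = (-0.7758,0.6310)
P = B + 2.09·ex + -2.01·ey = (5.9867,-2.1643)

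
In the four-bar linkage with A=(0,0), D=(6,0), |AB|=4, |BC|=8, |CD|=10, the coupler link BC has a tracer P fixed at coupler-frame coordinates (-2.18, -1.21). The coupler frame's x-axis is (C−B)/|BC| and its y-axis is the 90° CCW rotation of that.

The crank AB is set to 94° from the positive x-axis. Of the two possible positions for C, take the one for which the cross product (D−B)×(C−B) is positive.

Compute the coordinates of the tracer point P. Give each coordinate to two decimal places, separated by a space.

A=(0,0), D=(6.00,0)
B = A + 4.00·(cos94°, sin94°) = (-0.2790, 3.9903)
|BD| = 7.4396
circle(B,8.00) ∩ circle(D,10.00): a=1.3004, h=7.8936
  candidates: C₊=(5.0522,9.9550) cross=58.726; C₋=(-3.4153,-3.3694) cross=-58.726
  mode + wants cross > 0 → take C=(5.0522,9.9550) (cross=58.726)
ex = (C−B)/|BC| = (0.6664,0.7456); ey = (-0.7456,0.6664)
P = B + -2.18·ex + -1.21·ey = (-0.8296,1.5585)

-0.83 1.56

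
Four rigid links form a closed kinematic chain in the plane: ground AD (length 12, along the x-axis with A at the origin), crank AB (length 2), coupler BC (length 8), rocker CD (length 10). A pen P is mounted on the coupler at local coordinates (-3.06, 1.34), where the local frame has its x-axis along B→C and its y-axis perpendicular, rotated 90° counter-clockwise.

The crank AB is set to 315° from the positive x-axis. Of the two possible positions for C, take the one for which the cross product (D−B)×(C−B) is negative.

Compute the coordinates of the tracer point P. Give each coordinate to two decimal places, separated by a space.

0.77 1.86

A=(0,0), D=(12.00,0)
B = A + 2.00·(cos315°, sin315°) = (1.4142, -1.4142)
|BD| = 10.6798
circle(B,8.00) ∩ circle(D,10.00): a=3.6545, h=7.1165
  candidates: C₊=(4.0942,6.1235) cross=76.003; C₋=(5.9789,-7.9841) cross=-76.003
  mode - wants cross < 0 → take C=(5.9789,-7.9841) (cross=-76.003)
ex = (C−B)/|BC| = (0.5706,-0.8212); ey = (0.8212,0.5706)
P = B + -3.06·ex + 1.34·ey = (0.7687,1.8634)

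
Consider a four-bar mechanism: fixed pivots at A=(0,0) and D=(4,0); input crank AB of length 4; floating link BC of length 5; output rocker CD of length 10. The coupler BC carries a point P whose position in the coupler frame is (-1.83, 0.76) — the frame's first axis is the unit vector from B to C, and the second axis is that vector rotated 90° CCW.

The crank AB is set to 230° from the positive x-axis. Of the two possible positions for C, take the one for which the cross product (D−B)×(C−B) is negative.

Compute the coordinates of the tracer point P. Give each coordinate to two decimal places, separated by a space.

-2.04 -1.16

A=(0,0), D=(4.00,0)
B = A + 4.00·(cos230°, sin230°) = (-2.5712, -3.0642)
|BD| = 7.2505
circle(B,5.00) ∩ circle(D,10.00): a=-1.5469, h=4.7547
  candidates: C₊=(-5.9825,0.5913) cross=34.474; C₋=(-1.9636,-8.0271) cross=-34.474
  mode - wants cross < 0 → take C=(-1.9636,-8.0271) (cross=-34.474)
ex = (C−B)/|BC| = (0.1215,-0.9926); ey = (0.9926,0.1215)
P = B + -1.83·ex + 0.76·ey = (-2.0391,-1.1554)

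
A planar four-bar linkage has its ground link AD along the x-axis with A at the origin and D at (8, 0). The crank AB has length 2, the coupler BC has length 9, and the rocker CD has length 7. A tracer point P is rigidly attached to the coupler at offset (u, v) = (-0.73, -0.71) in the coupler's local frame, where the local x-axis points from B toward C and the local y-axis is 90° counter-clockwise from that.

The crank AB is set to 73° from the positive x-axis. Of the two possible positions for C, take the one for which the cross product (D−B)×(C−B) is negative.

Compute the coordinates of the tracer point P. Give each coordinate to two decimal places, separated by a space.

A=(0,0), D=(8.00,0)
B = A + 2.00·(cos73°, sin73°) = (0.5847, 1.9126)
|BD| = 7.6579
circle(B,9.00) ∩ circle(D,7.00): a=5.9183, h=6.7804
  candidates: C₊=(8.0089,7.0000) cross=51.924; C₋=(4.6221,-6.1310) cross=-51.924
  mode - wants cross < 0 → take C=(4.6221,-6.1310) (cross=-51.924)
ex = (C−B)/|BC| = (0.4486,-0.8937); ey = (0.8937,0.4486)
P = B + -0.73·ex + -0.71·ey = (-0.3773,2.2465)

-0.38 2.25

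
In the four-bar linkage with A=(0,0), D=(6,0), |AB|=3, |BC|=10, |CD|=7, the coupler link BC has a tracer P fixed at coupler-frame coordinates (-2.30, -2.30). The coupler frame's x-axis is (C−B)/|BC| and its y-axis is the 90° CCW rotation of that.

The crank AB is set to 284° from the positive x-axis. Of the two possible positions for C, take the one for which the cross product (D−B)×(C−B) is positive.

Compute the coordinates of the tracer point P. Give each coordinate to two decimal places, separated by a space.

A=(0,0), D=(6.00,0)
B = A + 3.00·(cos284°, sin284°) = (0.7258, -2.9109)
|BD| = 6.0242
circle(B,10.00) ∩ circle(D,7.00): a=7.2450, h=6.8927
  candidates: C₊=(3.7383,6.6246) cross=41.523; C₋=(10.3994,-5.4447) cross=-41.523
  mode + wants cross > 0 → take C=(3.7383,6.6246) (cross=41.523)
ex = (C−B)/|BC| = (0.3013,0.9535); ey = (-0.9535,0.3013)
P = B + -2.30·ex + -2.30·ey = (2.2260,-5.7969)

2.23 -5.80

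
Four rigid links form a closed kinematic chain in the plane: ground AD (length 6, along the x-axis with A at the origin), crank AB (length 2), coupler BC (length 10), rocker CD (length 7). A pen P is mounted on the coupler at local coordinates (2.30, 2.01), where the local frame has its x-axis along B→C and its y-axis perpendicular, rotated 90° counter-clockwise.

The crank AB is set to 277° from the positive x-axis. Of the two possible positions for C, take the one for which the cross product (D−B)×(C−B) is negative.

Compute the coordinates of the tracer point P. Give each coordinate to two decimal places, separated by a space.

3.17 -1.12

A=(0,0), D=(6.00,0)
B = A + 2.00·(cos277°, sin277°) = (0.2437, -1.9851)
|BD| = 6.0889
circle(B,10.00) ∩ circle(D,7.00): a=7.2324, h=6.9060
  candidates: C₊=(4.8295,6.9014) cross=42.050; C₋=(9.3324,-6.1559) cross=-42.050
  mode - wants cross < 0 → take C=(9.3324,-6.1559) (cross=-42.050)
ex = (C−B)/|BC| = (0.9089,-0.4171); ey = (0.4171,0.9089)
P = B + 2.30·ex + 2.01·ey = (3.1725,-1.1175)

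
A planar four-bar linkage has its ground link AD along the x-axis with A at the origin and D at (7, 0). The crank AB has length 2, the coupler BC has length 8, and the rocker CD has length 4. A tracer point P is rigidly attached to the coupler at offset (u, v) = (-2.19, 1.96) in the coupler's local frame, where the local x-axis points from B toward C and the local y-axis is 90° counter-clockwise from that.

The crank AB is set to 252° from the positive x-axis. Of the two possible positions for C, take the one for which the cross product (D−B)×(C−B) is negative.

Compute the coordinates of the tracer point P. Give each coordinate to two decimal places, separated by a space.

A=(0,0), D=(7.00,0)
B = A + 2.00·(cos252°, sin252°) = (-0.6180, -1.9021)
|BD| = 7.8519
circle(B,8.00) ∩ circle(D,4.00): a=6.9825, h=3.9044
  candidates: C₊=(5.2107,3.5775) cross=30.657; C₋=(7.1024,-3.9987) cross=-30.657
  mode - wants cross < 0 → take C=(7.1024,-3.9987) (cross=-30.657)
ex = (C−B)/|BC| = (0.9650,-0.2621); ey = (0.2621,0.9650)
P = B + -2.19·ex + 1.96·ey = (-2.2178,0.5633)

-2.22 0.56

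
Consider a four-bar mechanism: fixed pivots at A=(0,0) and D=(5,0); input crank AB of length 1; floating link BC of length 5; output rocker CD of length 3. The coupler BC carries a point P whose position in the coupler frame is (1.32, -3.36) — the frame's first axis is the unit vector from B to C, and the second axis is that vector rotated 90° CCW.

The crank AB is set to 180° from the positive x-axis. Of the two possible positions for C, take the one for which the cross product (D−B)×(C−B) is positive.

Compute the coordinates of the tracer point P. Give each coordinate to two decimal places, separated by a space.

1.82 -2.25

A=(0,0), D=(5.00,0)
B = A + 1.00·(cos180°, sin180°) = (-1.0000, 0.0000)
|BD| = 6.0000
circle(B,5.00) ∩ circle(D,3.00): a=4.3333, h=2.4944
  candidates: C₊=(3.3333,2.4944) cross=14.967; C₋=(3.3333,-2.4944) cross=-14.967
  mode + wants cross > 0 → take C=(3.3333,2.4944) (cross=14.967)
ex = (C−B)/|BC| = (0.8667,0.4989); ey = (-0.4989,0.8667)
P = B + 1.32·ex + -3.36·ey = (1.8203,-2.2535)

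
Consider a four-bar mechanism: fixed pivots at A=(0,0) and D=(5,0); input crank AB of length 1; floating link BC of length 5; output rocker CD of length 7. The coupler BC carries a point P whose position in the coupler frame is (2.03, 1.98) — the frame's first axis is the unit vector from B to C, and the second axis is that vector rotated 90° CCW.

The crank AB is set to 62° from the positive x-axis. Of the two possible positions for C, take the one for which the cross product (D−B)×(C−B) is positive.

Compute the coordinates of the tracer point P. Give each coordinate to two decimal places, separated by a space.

-1.22 3.16

A=(0,0), D=(5.00,0)
B = A + 1.00·(cos62°, sin62°) = (0.4695, 0.8829)
|BD| = 4.6158
circle(B,5.00) ∩ circle(D,7.00): a=-0.2919, h=4.9915
  candidates: C₊=(1.1378,5.8381) cross=23.039; C₋=(-0.7719,-3.9605) cross=-23.039
  mode + wants cross > 0 → take C=(1.1378,5.8381) (cross=23.039)
ex = (C−B)/|BC| = (0.1337,0.9910); ey = (-0.9910,0.1337)
P = B + 2.03·ex + 1.98·ey = (-1.2214,3.1594)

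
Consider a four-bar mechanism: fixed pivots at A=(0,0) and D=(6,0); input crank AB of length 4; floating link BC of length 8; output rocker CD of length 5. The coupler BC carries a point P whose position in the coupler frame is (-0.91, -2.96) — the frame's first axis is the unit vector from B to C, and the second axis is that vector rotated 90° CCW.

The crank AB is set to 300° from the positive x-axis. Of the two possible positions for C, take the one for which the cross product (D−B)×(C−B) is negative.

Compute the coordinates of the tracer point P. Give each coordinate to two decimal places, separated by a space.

A=(0,0), D=(6.00,0)
B = A + 4.00·(cos300°, sin300°) = (2.0000, -3.4641)
|BD| = 5.2915
circle(B,8.00) ∩ circle(D,5.00): a=6.3309, h=4.8908
  candidates: C₊=(3.5840,4.3775) cross=25.880; C₋=(9.9875,-3.0166) cross=-25.880
  mode - wants cross < 0 → take C=(9.9875,-3.0166) (cross=-25.880)
ex = (C−B)/|BC| = (0.9984,0.0559); ey = (-0.0559,0.9984)
P = B + -0.91·ex + -2.96·ey = (1.2570,-6.4704)

1.26 -6.47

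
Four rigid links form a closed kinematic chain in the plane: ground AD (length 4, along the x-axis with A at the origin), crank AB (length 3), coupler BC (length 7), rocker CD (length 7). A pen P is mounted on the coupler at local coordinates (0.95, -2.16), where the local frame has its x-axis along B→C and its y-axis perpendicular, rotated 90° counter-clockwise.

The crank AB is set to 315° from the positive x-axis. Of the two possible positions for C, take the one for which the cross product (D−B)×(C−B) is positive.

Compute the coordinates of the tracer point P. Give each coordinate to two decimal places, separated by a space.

3.28 -0.07

A=(0,0), D=(4.00,0)
B = A + 3.00·(cos315°, sin315°) = (2.1213, -2.1213)
|BD| = 2.8336
circle(B,7.00) ∩ circle(D,7.00): a=1.4168, h=6.8551
  candidates: C₊=(-2.0712,3.4842) cross=19.425; C₋=(8.1926,-5.6056) cross=-19.425
  mode + wants cross > 0 → take C=(-2.0712,3.4842) (cross=19.425)
ex = (C−B)/|BC| = (-0.5989,0.8008); ey = (-0.8008,-0.5989)
P = B + 0.95·ex + -2.16·ey = (3.2820,-0.0669)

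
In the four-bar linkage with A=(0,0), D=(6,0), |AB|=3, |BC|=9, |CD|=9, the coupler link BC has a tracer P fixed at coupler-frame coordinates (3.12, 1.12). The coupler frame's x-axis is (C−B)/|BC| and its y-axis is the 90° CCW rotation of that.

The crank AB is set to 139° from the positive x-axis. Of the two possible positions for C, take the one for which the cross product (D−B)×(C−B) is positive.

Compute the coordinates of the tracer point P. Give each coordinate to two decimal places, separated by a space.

A=(0,0), D=(6.00,0)
B = A + 3.00·(cos139°, sin139°) = (-2.2641, 1.9682)
|BD| = 8.4953
circle(B,9.00) ∩ circle(D,9.00): a=4.2476, h=7.9346
  candidates: C₊=(3.7062,8.7028) cross=67.406; C₋=(0.0297,-6.7346) cross=-67.406
  mode + wants cross > 0 → take C=(3.7062,8.7028) (cross=67.406)
ex = (C−B)/|BC| = (0.6634,0.7483); ey = (-0.7483,0.6634)
P = B + 3.12·ex + 1.12·ey = (-1.0325,5.0458)

-1.03 5.05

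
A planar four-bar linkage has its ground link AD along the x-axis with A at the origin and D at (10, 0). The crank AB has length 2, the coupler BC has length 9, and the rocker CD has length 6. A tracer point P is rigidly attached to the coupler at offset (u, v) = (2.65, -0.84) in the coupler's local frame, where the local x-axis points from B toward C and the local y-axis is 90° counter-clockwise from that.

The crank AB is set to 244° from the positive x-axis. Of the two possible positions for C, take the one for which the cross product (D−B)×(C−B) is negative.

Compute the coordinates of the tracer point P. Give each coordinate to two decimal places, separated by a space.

A=(0,0), D=(10.00,0)
B = A + 2.00·(cos244°, sin244°) = (-0.8767, -1.7976)
|BD| = 11.0243
circle(B,9.00) ∩ circle(D,6.00): a=7.5531, h=4.8940
  candidates: C₊=(5.7773,4.2625) cross=53.952; C₋=(7.3733,-5.3945) cross=-53.952
  mode - wants cross < 0 → take C=(7.3733,-5.3945) (cross=-53.952)
ex = (C−B)/|BC| = (0.9167,-0.3997); ey = (0.3997,0.9167)
P = B + 2.65·ex + -0.84·ey = (1.2167,-3.6267)

1.22 -3.63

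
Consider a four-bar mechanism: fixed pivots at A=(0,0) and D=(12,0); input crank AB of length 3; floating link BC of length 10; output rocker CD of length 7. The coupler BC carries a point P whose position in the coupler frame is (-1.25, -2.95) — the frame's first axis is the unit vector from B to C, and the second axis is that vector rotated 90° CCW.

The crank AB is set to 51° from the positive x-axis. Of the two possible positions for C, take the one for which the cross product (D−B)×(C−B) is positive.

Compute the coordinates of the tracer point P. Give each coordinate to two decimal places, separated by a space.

A=(0,0), D=(12.00,0)
B = A + 3.00·(cos51°, sin51°) = (1.8880, 2.3314)
|BD| = 10.3773
circle(B,10.00) ∩ circle(D,7.00): a=7.6459, h=6.4451
  candidates: C₊=(10.7864,6.8940) cross=66.883; C₋=(7.8904,-5.6667) cross=-66.883
  mode + wants cross > 0 → take C=(10.7864,6.8940) (cross=66.883)
ex = (C−B)/|BC| = (0.8898,0.4563); ey = (-0.4563,0.8898)
P = B + -1.25·ex + -2.95·ey = (2.1216,-0.8639)

2.12 -0.86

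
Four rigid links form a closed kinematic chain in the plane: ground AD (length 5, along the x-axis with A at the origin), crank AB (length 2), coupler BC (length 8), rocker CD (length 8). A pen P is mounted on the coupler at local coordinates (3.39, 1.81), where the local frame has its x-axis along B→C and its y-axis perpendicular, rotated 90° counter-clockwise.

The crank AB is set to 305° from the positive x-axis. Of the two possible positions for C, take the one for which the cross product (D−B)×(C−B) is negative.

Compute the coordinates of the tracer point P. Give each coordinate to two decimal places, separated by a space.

A=(0,0), D=(5.00,0)
B = A + 2.00·(cos305°, sin305°) = (1.1472, -1.6383)
|BD| = 4.1867
circle(B,8.00) ∩ circle(D,8.00): a=2.0934, h=7.7213
  candidates: C₊=(0.0522,6.2864) cross=32.327; C₋=(6.0950,-7.9247) cross=-32.327
  mode - wants cross < 0 → take C=(6.0950,-7.9247) (cross=-32.327)
ex = (C−B)/|BC| = (0.6185,-0.7858); ey = (0.7858,0.6185)
P = B + 3.39·ex + 1.81·ey = (4.6661,-3.1827)

4.67 -3.18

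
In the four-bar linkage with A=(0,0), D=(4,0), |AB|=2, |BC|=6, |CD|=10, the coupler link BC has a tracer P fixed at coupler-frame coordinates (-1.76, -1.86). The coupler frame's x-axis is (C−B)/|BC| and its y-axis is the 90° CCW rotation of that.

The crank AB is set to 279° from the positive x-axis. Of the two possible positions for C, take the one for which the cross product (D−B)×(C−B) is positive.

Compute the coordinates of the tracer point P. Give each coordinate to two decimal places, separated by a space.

A=(0,0), D=(4.00,0)
B = A + 2.00·(cos279°, sin279°) = (0.3129, -1.9754)
|BD| = 4.1829
circle(B,6.00) ∩ circle(D,10.00): a=-5.5586, h=2.2587
  candidates: C₊=(-5.6535,-2.6095) cross=9.448; C₋=(-3.5202,-6.5914) cross=-9.448
  mode + wants cross > 0 → take C=(-5.6535,-2.6095) (cross=9.448)
ex = (C−B)/|BC| = (-0.9944,-0.1057); ey = (0.1057,-0.9944)
P = B + -1.76·ex + -1.86·ey = (1.8664,0.0602)

1.87 0.06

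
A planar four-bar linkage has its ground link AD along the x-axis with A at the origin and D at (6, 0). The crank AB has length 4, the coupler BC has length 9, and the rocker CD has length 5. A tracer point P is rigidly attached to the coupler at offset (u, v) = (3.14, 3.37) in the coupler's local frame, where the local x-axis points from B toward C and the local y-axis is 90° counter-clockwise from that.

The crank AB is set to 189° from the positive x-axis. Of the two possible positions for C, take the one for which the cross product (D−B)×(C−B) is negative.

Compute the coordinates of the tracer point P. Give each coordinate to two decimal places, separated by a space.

A=(0,0), D=(6.00,0)
B = A + 4.00·(cos189°, sin189°) = (-3.9508, -0.6257)
|BD| = 9.9704
circle(B,9.00) ∩ circle(D,5.00): a=7.7935, h=4.5012
  candidates: C₊=(3.5449,4.3557) cross=44.879; C₋=(4.1099,-4.6290) cross=-44.879
  mode - wants cross < 0 → take C=(4.1099,-4.6290) (cross=-44.879)
ex = (C−B)/|BC| = (0.8956,-0.4448); ey = (0.4448,0.8956)
P = B + 3.14·ex + 3.37·ey = (0.3605,0.9958)

0.36 1.00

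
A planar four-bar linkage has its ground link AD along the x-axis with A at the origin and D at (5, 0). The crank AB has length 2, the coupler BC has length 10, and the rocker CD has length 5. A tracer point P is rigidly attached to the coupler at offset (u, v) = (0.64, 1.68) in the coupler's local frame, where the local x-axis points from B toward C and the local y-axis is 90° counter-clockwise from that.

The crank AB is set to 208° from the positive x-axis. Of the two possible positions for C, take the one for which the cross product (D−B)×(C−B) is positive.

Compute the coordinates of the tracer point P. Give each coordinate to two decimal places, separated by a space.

-2.20 0.80

A=(0,0), D=(5.00,0)
B = A + 2.00·(cos208°, sin208°) = (-1.7659, -0.9389)
|BD| = 6.8307
circle(B,10.00) ∩ circle(D,5.00): a=8.9053, h=4.5493
  candidates: C₊=(6.4295,4.7913) cross=31.075; C₋=(7.6802,-4.2210) cross=-31.075
  mode + wants cross > 0 → take C=(6.4295,4.7913) (cross=31.075)
ex = (C−B)/|BC| = (0.8195,0.5730); ey = (-0.5730,0.8195)
P = B + 0.64·ex + 1.68·ey = (-2.2041,0.8046)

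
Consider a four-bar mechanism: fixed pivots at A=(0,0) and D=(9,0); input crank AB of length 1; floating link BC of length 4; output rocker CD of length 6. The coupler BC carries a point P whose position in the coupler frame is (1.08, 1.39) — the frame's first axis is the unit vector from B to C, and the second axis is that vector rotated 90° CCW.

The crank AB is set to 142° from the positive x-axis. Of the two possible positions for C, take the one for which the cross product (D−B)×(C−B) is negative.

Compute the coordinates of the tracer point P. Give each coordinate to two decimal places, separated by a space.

0.66 1.62

A=(0,0), D=(9.00,0)
B = A + 1.00·(cos142°, sin142°) = (-0.7880, 0.6157)
|BD| = 9.8074
circle(B,4.00) ∩ circle(D,6.00): a=3.8840, h=0.9562
  candidates: C₊=(3.1484,1.3261) cross=9.378; C₋=(3.0283,-0.5825) cross=-9.378
  mode - wants cross < 0 → take C=(3.0283,-0.5825) (cross=-9.378)
ex = (C−B)/|BC| = (0.9541,-0.2995); ey = (0.2995,0.9541)
P = B + 1.08·ex + 1.39·ey = (0.6587,1.6184)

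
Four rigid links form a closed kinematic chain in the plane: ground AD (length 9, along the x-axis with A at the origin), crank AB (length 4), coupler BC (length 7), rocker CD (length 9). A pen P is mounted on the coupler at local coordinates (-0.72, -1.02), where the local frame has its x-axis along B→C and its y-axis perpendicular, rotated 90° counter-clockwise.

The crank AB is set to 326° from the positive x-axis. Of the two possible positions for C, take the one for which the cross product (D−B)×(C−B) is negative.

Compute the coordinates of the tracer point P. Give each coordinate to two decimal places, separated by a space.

A=(0,0), D=(9.00,0)
B = A + 4.00·(cos326°, sin326°) = (3.3162, -2.2368)
|BD| = 6.1081
circle(B,7.00) ∩ circle(D,9.00): a=0.4346, h=6.9865
  candidates: C₊=(1.1621,4.4236) cross=42.674; C₋=(6.2790,-8.5788) cross=-42.674
  mode - wants cross < 0 → take C=(6.2790,-8.5788) (cross=-42.674)
ex = (C−B)/|BC| = (0.4233,-0.9060); ey = (0.9060,0.4233)
P = B + -0.72·ex + -1.02·ey = (2.0873,-2.0162)

2.09 -2.02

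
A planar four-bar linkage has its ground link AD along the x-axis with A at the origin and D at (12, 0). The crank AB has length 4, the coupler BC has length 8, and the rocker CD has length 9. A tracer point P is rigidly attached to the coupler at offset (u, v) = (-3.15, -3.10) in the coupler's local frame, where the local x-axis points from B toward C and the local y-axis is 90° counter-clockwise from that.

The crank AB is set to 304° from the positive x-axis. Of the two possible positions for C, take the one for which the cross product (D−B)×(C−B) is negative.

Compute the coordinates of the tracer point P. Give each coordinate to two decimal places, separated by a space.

A=(0,0), D=(12.00,0)
B = A + 4.00·(cos304°, sin304°) = (2.2368, -3.3162)
|BD| = 10.3110
circle(B,8.00) ∩ circle(D,9.00): a=4.3312, h=6.7261
  candidates: C₊=(4.1746,4.4456) cross=69.354; C₋=(8.5010,-8.2920) cross=-69.354
  mode - wants cross < 0 → take C=(8.5010,-8.2920) (cross=-69.354)
ex = (C−B)/|BC| = (0.7830,-0.6220); ey = (0.6220,0.7830)
P = B + -3.15·ex + -3.10·ey = (-2.1579,-3.7843)

-2.16 -3.78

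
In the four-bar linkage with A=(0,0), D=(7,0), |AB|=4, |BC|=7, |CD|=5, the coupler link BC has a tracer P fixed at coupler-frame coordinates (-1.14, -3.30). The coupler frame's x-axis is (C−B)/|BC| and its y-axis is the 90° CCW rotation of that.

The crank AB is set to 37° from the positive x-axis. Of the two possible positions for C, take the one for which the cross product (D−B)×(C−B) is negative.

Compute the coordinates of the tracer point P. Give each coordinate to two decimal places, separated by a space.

-0.27 2.82

A=(0,0), D=(7.00,0)
B = A + 4.00·(cos37°, sin37°) = (3.1945, 2.4073)
|BD| = 4.5029
circle(B,7.00) ∩ circle(D,5.00): a=4.9164, h=4.9829
  candidates: C₊=(10.0133,3.9900) cross=22.438; C₋=(4.6856,-4.4321) cross=-22.438
  mode - wants cross < 0 → take C=(4.6856,-4.4321) (cross=-22.438)
ex = (C−B)/|BC| = (0.2130,-0.9771); ey = (0.9771,0.2130)
P = B + -1.14·ex + -3.30·ey = (-0.2726,2.8182)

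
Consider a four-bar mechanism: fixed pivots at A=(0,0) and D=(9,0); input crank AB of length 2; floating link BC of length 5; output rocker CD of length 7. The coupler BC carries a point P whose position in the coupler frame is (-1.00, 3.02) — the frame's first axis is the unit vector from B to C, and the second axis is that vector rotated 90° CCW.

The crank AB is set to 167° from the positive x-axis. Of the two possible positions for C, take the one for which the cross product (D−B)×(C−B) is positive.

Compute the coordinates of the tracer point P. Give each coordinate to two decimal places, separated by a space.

A=(0,0), D=(9.00,0)
B = A + 2.00·(cos167°, sin167°) = (-1.9487, 0.4499)
|BD| = 10.9580
circle(B,5.00) ∩ circle(D,7.00): a=4.3839, h=2.4045
  candidates: C₊=(2.5302,2.6723) cross=26.348; C₋=(2.3327,-2.1325) cross=-26.348
  mode + wants cross > 0 → take C=(2.5302,2.6723) (cross=26.348)
ex = (C−B)/|BC| = (0.8958,0.4445); ey = (-0.4445,0.8958)
P = B + -1.00·ex + 3.02·ey = (-4.1869,2.7107)

-4.19 2.71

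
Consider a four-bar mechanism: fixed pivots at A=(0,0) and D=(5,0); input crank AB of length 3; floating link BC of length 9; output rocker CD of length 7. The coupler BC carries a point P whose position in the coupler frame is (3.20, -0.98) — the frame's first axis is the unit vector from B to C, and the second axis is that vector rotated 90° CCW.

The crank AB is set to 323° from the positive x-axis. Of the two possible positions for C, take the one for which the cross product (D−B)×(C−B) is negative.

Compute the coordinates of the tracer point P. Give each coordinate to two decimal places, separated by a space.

A=(0,0), D=(5.00,0)
B = A + 3.00·(cos323°, sin323°) = (2.3959, -1.8054)
|BD| = 3.1687
circle(B,9.00) ∩ circle(D,7.00): a=6.6337, h=6.0823
  candidates: C₊=(4.3820,6.9727) cross=19.273; C₋=(11.3130,-3.0242) cross=-19.273
  mode - wants cross < 0 → take C=(11.3130,-3.0242) (cross=-19.273)
ex = (C−B)/|BC| = (0.9908,-0.1354); ey = (0.1354,0.9908)
P = B + 3.20·ex + -0.98·ey = (5.4337,-3.2098)

5.43 -3.21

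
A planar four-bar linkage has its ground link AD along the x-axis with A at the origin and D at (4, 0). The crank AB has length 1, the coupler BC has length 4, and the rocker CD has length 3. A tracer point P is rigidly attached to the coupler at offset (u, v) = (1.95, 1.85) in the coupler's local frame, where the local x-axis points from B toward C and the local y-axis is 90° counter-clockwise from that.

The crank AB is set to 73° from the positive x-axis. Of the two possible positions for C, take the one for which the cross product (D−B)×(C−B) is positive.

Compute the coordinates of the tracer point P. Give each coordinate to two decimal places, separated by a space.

1.03 3.54

A=(0,0), D=(4.00,0)
B = A + 1.00·(cos73°, sin73°) = (0.2924, 0.9563)
|BD| = 3.8290
circle(B,4.00) ∩ circle(D,3.00): a=2.8286, h=2.8283
  candidates: C₊=(3.7377,2.9885) cross=10.829; C₋=(2.3249,-2.4888) cross=-10.829
  mode + wants cross > 0 → take C=(3.7377,2.9885) (cross=10.829)
ex = (C−B)/|BC| = (0.8613,0.5081); ey = (-0.5081,0.8613)
P = B + 1.95·ex + 1.85·ey = (1.0321,3.5405)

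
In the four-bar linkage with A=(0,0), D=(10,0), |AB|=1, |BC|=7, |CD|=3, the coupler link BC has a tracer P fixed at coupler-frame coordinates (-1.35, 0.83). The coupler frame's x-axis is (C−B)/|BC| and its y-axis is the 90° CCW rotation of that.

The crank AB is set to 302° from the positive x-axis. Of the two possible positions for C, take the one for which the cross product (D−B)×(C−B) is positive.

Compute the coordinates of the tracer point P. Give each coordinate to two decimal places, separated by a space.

A=(0,0), D=(10.00,0)
B = A + 1.00·(cos302°, sin302°) = (0.5299, -0.8480)
|BD| = 9.5080
circle(B,7.00) ∩ circle(D,3.00): a=6.8575, h=1.4053
  candidates: C₊=(7.2347,1.1633) cross=13.362; C₋=(7.4854,-1.6361) cross=-13.362
  mode + wants cross > 0 → take C=(7.2347,1.1633) (cross=13.362)
ex = (C−B)/|BC| = (0.9578,0.2873); ey = (-0.2873,0.9578)
P = B + -1.35·ex + 0.83·ey = (-1.0016,-0.4410)

-1.00 -0.44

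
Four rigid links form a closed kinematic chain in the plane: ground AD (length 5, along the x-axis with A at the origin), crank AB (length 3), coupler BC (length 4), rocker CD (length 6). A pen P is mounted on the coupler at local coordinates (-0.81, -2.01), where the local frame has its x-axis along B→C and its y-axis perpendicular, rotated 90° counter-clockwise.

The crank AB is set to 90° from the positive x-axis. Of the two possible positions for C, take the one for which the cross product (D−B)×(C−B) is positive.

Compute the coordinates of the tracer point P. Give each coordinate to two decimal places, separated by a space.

0.73 0.96

A=(0,0), D=(5.00,0)
B = A + 3.00·(cos90°, sin90°) = (0.0000, 3.0000)
|BD| = 5.8310
circle(B,4.00) ∩ circle(D,6.00): a=1.2005, h=3.8156
  candidates: C₊=(2.9925,5.6542) cross=22.249; C₋=(-0.9337,-0.8895) cross=-22.249
  mode + wants cross > 0 → take C=(2.9925,5.6542) (cross=22.249)
ex = (C−B)/|BC| = (0.7481,0.6636); ey = (-0.6636,0.7481)
P = B + -0.81·ex + -2.01·ey = (0.7278,0.9588)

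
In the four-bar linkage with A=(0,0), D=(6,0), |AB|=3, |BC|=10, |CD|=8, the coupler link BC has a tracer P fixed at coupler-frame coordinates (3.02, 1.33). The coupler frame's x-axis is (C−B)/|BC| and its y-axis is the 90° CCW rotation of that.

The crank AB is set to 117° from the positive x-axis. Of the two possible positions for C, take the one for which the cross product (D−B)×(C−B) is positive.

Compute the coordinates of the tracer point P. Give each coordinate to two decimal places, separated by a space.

0.51 5.39

A=(0,0), D=(6.00,0)
B = A + 3.00·(cos117°, sin117°) = (-1.3620, 2.6730)
|BD| = 7.8322
circle(B,10.00) ∩ circle(D,8.00): a=6.2143, h=7.8347
  candidates: C₊=(7.1531,7.9165) cross=61.363; C₋=(1.8054,-6.8121) cross=-61.363
  mode + wants cross > 0 → take C=(7.1531,7.9165) (cross=61.363)
ex = (C−B)/|BC| = (0.8515,0.5243); ey = (-0.5243,0.8515)
P = B + 3.02·ex + 1.33·ey = (0.5122,5.3890)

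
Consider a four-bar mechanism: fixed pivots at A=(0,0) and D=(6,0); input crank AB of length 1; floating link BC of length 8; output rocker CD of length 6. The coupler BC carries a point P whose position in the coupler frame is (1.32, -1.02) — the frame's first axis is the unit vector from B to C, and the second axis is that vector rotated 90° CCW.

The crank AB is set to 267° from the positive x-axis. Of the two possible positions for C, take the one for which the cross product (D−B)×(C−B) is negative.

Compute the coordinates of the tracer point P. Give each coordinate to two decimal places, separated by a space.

A=(0,0), D=(6.00,0)
B = A + 1.00·(cos267°, sin267°) = (-0.0523, -0.9986)
|BD| = 6.1342
circle(B,8.00) ∩ circle(D,6.00): a=5.3494, h=5.9485
  candidates: C₊=(4.2573,5.7413) cross=36.489; C₋=(6.1941,-5.9969) cross=-36.489
  mode - wants cross < 0 → take C=(6.1941,-5.9969) (cross=-36.489)
ex = (C−B)/|BC| = (0.7808,-0.6248); ey = (0.6248,0.7808)
P = B + 1.32·ex + -1.02·ey = (0.3410,-2.6198)

0.34 -2.62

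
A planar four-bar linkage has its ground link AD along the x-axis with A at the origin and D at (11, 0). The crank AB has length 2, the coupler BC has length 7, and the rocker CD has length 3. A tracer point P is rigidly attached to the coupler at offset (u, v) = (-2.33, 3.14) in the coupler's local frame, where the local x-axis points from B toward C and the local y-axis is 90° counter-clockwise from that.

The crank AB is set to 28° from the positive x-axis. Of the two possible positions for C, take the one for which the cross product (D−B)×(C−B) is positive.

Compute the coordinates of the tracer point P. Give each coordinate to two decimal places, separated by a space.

A=(0,0), D=(11.00,0)
B = A + 2.00·(cos28°, sin28°) = (1.7659, 0.9389)
|BD| = 9.2817
circle(B,7.00) ∩ circle(D,3.00): a=6.7956, h=1.6791
  candidates: C₊=(8.6965,1.9220) cross=15.585; C₋=(8.3568,-1.4190) cross=-15.585
  mode + wants cross > 0 → take C=(8.6965,1.9220) (cross=15.585)
ex = (C−B)/|BC| = (0.9901,0.1404); ey = (-0.1404,0.9901)
P = B + -2.33·ex + 3.14·ey = (-0.9820,3.7206)

-0.98 3.72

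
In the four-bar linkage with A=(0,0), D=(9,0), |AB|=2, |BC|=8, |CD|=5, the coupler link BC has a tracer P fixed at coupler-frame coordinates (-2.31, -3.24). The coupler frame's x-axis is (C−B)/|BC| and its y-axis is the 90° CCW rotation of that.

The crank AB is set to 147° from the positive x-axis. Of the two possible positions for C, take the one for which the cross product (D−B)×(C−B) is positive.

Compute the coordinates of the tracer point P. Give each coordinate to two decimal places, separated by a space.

-2.72 -2.75

A=(0,0), D=(9.00,0)
B = A + 2.00·(cos147°, sin147°) = (-1.6773, 1.0893)
|BD| = 10.7328
circle(B,8.00) ∩ circle(D,5.00): a=7.1832, h=3.5215
  candidates: C₊=(5.8262,3.8636) cross=37.795; C₋=(5.1114,-3.1431) cross=-37.795
  mode + wants cross > 0 → take C=(5.8262,3.8636) (cross=37.795)
ex = (C−B)/|BC| = (0.9379,0.3468); ey = (-0.3468,0.9379)
P = B + -2.31·ex + -3.24·ey = (-2.7204,-2.7507)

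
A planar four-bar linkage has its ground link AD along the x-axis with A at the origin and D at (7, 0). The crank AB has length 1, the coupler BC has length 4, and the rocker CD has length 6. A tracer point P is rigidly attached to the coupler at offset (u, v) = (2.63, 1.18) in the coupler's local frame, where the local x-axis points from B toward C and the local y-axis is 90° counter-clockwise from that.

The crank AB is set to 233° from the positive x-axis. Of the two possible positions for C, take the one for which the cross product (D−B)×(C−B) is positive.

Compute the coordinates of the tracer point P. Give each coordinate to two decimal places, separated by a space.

A=(0,0), D=(7.00,0)
B = A + 1.00·(cos233°, sin233°) = (-0.6018, -0.7986)
|BD| = 7.6437
circle(B,4.00) ∩ circle(D,6.00): a=2.5136, h=3.1116
  candidates: C₊=(1.5729,2.5586) cross=23.784; C₋=(2.2231,-3.6306) cross=-23.784
  mode + wants cross > 0 → take C=(1.5729,2.5586) (cross=23.784)
ex = (C−B)/|BC| = (0.5437,0.8393); ey = (-0.8393,0.5437)
P = B + 2.63·ex + 1.18·ey = (-0.1623,2.0503)

-0.16 2.05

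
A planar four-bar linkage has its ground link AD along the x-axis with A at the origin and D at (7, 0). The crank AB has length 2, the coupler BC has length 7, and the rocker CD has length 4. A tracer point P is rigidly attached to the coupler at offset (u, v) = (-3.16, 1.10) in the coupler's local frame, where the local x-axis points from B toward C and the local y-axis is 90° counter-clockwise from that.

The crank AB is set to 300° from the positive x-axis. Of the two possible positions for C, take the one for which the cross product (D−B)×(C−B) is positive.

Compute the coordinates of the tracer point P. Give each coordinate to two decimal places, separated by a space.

-1.85 -3.48

A=(0,0), D=(7.00,0)
B = A + 2.00·(cos300°, sin300°) = (1.0000, -1.7321)
|BD| = 6.2450
circle(B,7.00) ∩ circle(D,4.00): a=5.7646, h=3.9710
  candidates: C₊=(5.4371,3.6820) cross=24.799; C₋=(7.6398,-3.9485) cross=-24.799
  mode + wants cross > 0 → take C=(5.4371,3.6820) (cross=24.799)
ex = (C−B)/|BC| = (0.6339,0.7734); ey = (-0.7734,0.6339)
P = B + -3.16·ex + 1.10·ey = (-1.8538,-3.4789)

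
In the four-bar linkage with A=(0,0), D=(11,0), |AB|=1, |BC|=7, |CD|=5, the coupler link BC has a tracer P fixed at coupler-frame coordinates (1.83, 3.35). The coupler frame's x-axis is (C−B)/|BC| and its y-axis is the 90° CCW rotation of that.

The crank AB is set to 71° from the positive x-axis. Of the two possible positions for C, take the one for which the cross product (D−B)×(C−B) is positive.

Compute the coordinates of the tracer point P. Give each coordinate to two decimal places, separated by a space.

1.08 4.69

A=(0,0), D=(11.00,0)
B = A + 1.00·(cos71°, sin71°) = (0.3256, 0.9455)
|BD| = 10.7162
circle(B,7.00) ∩ circle(D,5.00): a=6.4779, h=2.6527
  candidates: C₊=(7.0123,3.0163) cross=28.427; C₋=(6.5442,-2.2684) cross=-28.427
  mode + wants cross > 0 → take C=(7.0123,3.0163) (cross=28.427)
ex = (C−B)/|BC| = (0.9552,0.2958); ey = (-0.2958,0.9552)
P = B + 1.83·ex + 3.35·ey = (1.0827,4.6869)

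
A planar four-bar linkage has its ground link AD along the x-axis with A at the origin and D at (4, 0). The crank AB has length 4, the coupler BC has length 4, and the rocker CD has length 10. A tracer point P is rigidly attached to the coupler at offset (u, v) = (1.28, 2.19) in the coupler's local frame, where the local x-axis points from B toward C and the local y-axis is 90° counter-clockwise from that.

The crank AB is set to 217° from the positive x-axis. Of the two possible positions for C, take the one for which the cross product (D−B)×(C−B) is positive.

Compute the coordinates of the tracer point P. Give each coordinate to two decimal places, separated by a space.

A=(0,0), D=(4.00,0)
B = A + 4.00·(cos217°, sin217°) = (-3.1945, -2.4073)
|BD| = 7.5866
circle(B,4.00) ∩ circle(D,10.00): a=-1.7428, h=3.6004
  candidates: C₊=(-5.9897,0.4541) cross=27.315; C₋=(-3.7049,-6.3746) cross=-27.315
  mode + wants cross > 0 → take C=(-5.9897,0.4541) (cross=27.315)
ex = (C−B)/|BC| = (-0.6988,0.7153); ey = (-0.7153,-0.6988)
P = B + 1.28·ex + 2.19·ey = (-5.6556,-3.0220)

-5.66 -3.02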